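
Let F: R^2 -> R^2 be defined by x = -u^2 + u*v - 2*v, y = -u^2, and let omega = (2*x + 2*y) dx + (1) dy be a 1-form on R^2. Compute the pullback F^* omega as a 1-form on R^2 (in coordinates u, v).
F^* omega = (8*u^3 - 8*u^2*v + 2*u*v^2 + 8*u*v - 2*u - 4*v^2) du + (-4*u^3 + 2*u^2*v + 8*u^2 - 8*u*v + 8*v) dv

Using F^*(f dg) = (f ∘ F) d(g ∘ F), substitute each coordinate x_i by F_i(u, v) in f_i, and replace dx_i by d F_i = (∂F_i/∂u) du + (∂F_i/∂v) dv.
  For the x component: f_1(F) = -4*u^2 + 2*u*v - 4*v; d F_1 = (-2*u + v) du + (u - 2) dv
  For the y component: f_2(F) = 1; d F_2 = (-2*u) du + (0) dv
Combining and collecting du, dv coefficients:
  coeff of du: 8*u^3 - 8*u^2*v + 2*u*v^2 + 8*u*v - 2*u - 4*v^2
  coeff of dv: -4*u^3 + 2*u^2*v + 8*u^2 - 8*u*v + 8*v
F^* omega = (8*u^3 - 8*u^2*v + 2*u*v^2 + 8*u*v - 2*u - 4*v^2) du + (-4*u^3 + 2*u^2*v + 8*u^2 - 8*u*v + 8*v) dv.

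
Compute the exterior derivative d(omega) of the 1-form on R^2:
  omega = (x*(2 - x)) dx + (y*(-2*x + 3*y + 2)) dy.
d(omega) = (-2*y) dx ∧ dy

For a 1-form omega = sum_i f_i dx_i, the exterior derivative is
  d(omega) = sum_{i < j} (∂f_j/∂x_i - ∂f_i/∂x_j) dx_i ∧ dx_j.
  coefficient of dx ∧ dy: ∂f_2/∂x - ∂f_1/∂y = ∂(y*(-2*x + 3*y + 2))/∂x - ∂(x*(2 - x))/∂y = -2*y
Assembling: d(omega) = (-2*y) dx ∧ dy.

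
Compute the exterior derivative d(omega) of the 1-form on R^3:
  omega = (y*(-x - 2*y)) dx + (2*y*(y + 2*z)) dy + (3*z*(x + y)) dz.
d(omega) = (x + 4*y) dx ∧ dy + (3*z) dx ∧ dz + (-4*y + 3*z) dy ∧ dz

For a 1-form omega = sum_i f_i dx_i, the exterior derivative is
  d(omega) = sum_{i < j} (∂f_j/∂x_i - ∂f_i/∂x_j) dx_i ∧ dx_j.
  coefficient of dx ∧ dy: ∂f_2/∂x - ∂f_1/∂y = ∂(2*y*(y + 2*z))/∂x - ∂(y*(-x - 2*y))/∂y = x + 4*y
  coefficient of dx ∧ dz: ∂f_3/∂x - ∂f_1/∂z = ∂(3*z*(x + y))/∂x - ∂(y*(-x - 2*y))/∂z = 3*z
  coefficient of dy ∧ dz: ∂f_3/∂y - ∂f_2/∂z = ∂(3*z*(x + y))/∂y - ∂(2*y*(y + 2*z))/∂z = -4*y + 3*z
Assembling: d(omega) = (x + 4*y) dx ∧ dy + (3*z) dx ∧ dz + (-4*y + 3*z) dy ∧ dz.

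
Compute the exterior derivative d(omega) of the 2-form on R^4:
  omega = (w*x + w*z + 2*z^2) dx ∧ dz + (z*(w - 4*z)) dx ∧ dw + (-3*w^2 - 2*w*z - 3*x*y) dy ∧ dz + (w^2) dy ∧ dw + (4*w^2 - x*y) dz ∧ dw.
d(omega) = (-w + x - y + 9*z) dx ∧ dz ∧ dw + (-3*y) dx ∧ dy ∧ dz + (-6*w - x - 2*z) dy ∧ dz ∧ dw

For a 2-form omega = sum_{i<j} g_{ij} dx_i ∧ dx_j, the exterior derivative is
  d(omega) = sum_{i<j} d(g_{ij}) ∧ dx_i ∧ dx_j = sum_{i<j, k} (∂g_{ij}/∂x_k) dx_k ∧ dx_i ∧ dx_j.
Expand each term, using dx_k ∧ dx_i ∧ dx_j = sgn(permutation) dx_{(a)} ∧ dx_{(b)} ∧ dx_{(c)} with (a < b < c) sorted:
  d(w*x + w*z + 2*z^2) includes (∂/∂w)(w*x + w*z + 2*z^2) dw = (x + z) dw, which multiplied by dx ∧ dz gives (x + z) dx ∧ dz ∧ dw
  d(z*(w - 4*z)) includes (∂/∂z)(z*(w - 4*z)) dz = (w - 8*z) dz, which multiplied by dx ∧ dw gives (-w + 8*z) dx ∧ dz ∧ dw
  d(-3*w^2 - 2*w*z - 3*x*y) includes (∂/∂x)(-3*w^2 - 2*w*z - 3*x*y) dx = (-3*y) dx, which multiplied by dy ∧ dz gives (-3*y) dx ∧ dy ∧ dz
  d(-3*w^2 - 2*w*z - 3*x*y) includes (∂/∂w)(-3*w^2 - 2*w*z - 3*x*y) dw = (-6*w - 2*z) dw, which multiplied by dy ∧ dz gives (-6*w - 2*z) dy ∧ dz ∧ dw
  d(4*w^2 - x*y) includes (∂/∂x)(4*w^2 - x*y) dx = (-y) dx, which multiplied by dz ∧ dw gives (-y) dx ∧ dz ∧ dw
  d(4*w^2 - x*y) includes (∂/∂y)(4*w^2 - x*y) dy = (-x) dy, which multiplied by dz ∧ dw gives (-x) dy ∧ dz ∧ dw
Collecting like 3-forms: d(omega) = (-w + x - y + 9*z) dx ∧ dz ∧ dw + (-3*y) dx ∧ dy ∧ dz + (-6*w - x - 2*z) dy ∧ dz ∧ dw.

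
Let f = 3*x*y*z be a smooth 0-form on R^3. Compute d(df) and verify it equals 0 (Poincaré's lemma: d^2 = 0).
d(df) = 0

Step 1: df = sum_i (∂f/∂x_i) dx_i = (3*y*z) dx + (3*x*z) dy + (3*x*y) dz.
Step 2: Apply d again. Using the 1-form formula, the coefficient of dx ∧ dy in d(df) is ∂^2 f/∂x ∂y - ∂^2 f/∂y ∂x = (3*z) - (3*z) = 0 (equality of mixed partials for smooth f).
Similarly for dx ∧ dz and dy ∧ dz — all coefficients vanish. So d(df) = 0.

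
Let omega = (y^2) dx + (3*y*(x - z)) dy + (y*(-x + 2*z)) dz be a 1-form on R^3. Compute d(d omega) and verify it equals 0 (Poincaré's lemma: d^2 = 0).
d(d omega) = 0

Step 1: d omega = sum_{i<j} (∂f_j/∂x_i - ∂f_i/∂x_j) dx_i ∧ dx_j:
  coeff of dx ∧ dy: y
  coeff of dx ∧ dz: -y
  coeff of dy ∧ dz: -x + 3*y + 2*z
Step 2: Apply d again to each 2-form coefficient. The only possible 3-form in R^3 is dx ∧ dy ∧ dz, with coefficient
  ∂(coeff of dy∧dz)/∂x - ∂(coeff of dx∧dz)/∂y + ∂(coeff of dx∧dy)/∂z
  = ∂/∂x (-x + 3*y + 2*z) - ∂/∂y (-y) + ∂/∂z (y).
Each of these terms simplifies to sums of mixed partials that cancel in pairs. The result is 0 (by equality of mixed partials for smooth functions — Schwarz / Clairaut).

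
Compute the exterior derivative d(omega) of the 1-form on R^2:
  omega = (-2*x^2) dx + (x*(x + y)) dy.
d(omega) = (2*x + y) dx ∧ dy

For a 1-form omega = sum_i f_i dx_i, the exterior derivative is
  d(omega) = sum_{i < j} (∂f_j/∂x_i - ∂f_i/∂x_j) dx_i ∧ dx_j.
  coefficient of dx ∧ dy: ∂f_2/∂x - ∂f_1/∂y = ∂(x*(x + y))/∂x - ∂(-2*x^2)/∂y = 2*x + y
Assembling: d(omega) = (2*x + y) dx ∧ dy.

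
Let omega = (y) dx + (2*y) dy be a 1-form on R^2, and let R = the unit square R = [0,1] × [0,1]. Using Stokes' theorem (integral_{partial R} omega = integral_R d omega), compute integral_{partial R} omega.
integral_(partial R) omega = -1

Stokes: integral_partial_R omega = integral_R d omega with d omega = (∂Q/∂x - ∂P/∂y) dx ∧ dy.
  ∂Q/∂x = 0
  ∂P/∂y = 1
  integrand = ∂Q/∂x - ∂P/∂y = -1.
Integrating over R: integral_0^1 integral_0^1 (-1) dx dy = -1.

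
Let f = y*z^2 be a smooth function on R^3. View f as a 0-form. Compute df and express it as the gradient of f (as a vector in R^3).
df = (0) dx + (z^2) dy + (2*y*z) dz; grad f = (0, z^2, 2*y*z)

For a 0-form f, d f = (∂f/∂x) dx + (∂f/∂y) dy + (∂f/∂z) dz. The components of the vector representation are exactly the entries of grad f in Cartesian coordinates:
  ∂f/∂x = 0
  ∂f/∂y = z^2
  ∂f/∂z = 2*y*z.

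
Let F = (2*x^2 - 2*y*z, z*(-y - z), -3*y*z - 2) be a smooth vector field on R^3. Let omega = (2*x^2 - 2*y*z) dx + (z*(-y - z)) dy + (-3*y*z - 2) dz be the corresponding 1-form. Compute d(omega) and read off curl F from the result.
d(omega) = (y - z) dy ∧ dz + (-2*y) dz ∧ dx + (2*z) dx ∧ dy; curl F = (y - z, -2*y, 2*z)

d omega = sum_{i<j} (∂f_j/∂x_i - ∂f_i/∂x_j) dx_i ∧ dx_j. Under the identification (dy ∧ dz, dz ∧ dx, dx ∧ dy) ↔ (e_x, e_y, e_z), the coefficients are exactly the components of curl F. Compute:
  ∂R/∂y - ∂Q/∂z = (-3*z) - (-y - 2*z) = y - z
  ∂P/∂z - ∂R/∂x = (-2*y) - (0) = -2*y
  ∂Q/∂x - ∂P/∂y = (0) - (-2*z) = 2*z.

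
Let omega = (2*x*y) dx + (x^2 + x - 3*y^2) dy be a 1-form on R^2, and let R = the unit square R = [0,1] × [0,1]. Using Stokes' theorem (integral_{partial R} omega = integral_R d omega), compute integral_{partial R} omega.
integral_(partial R) omega = 1

Stokes: integral_partial_R omega = integral_R d omega with d omega = (∂Q/∂x - ∂P/∂y) dx ∧ dy.
  ∂Q/∂x = 2*x + 1
  ∂P/∂y = 2*x
  integrand = ∂Q/∂x - ∂P/∂y = 1.
Integrating over R: integral_0^1 integral_0^1 (1) dx dy = 1.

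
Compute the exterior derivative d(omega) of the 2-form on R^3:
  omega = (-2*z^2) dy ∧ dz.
d(omega) = 0

For a 2-form omega = sum_{i<j} g_{ij} dx_i ∧ dx_j, the exterior derivative is
  d(omega) = sum_{i<j} d(g_{ij}) ∧ dx_i ∧ dx_j = sum_{i<j, k} (∂g_{ij}/∂x_k) dx_k ∧ dx_i ∧ dx_j.
Expand each term, using dx_k ∧ dx_i ∧ dx_j = sgn(permutation) dx_{(a)} ∧ dx_{(b)} ∧ dx_{(c)} with (a < b < c) sorted:

Collecting like 3-forms: d(omega) = 0.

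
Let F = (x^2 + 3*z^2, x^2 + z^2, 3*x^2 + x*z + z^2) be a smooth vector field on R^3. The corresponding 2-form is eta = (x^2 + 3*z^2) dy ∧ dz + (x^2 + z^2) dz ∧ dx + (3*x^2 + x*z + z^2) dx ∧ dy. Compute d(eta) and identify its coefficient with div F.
d(eta) = (3*x + 2*z) dx ∧ dy ∧ dz; div F = 3*x + 2*z

For a 2-form in R^3 of the form above, applying d gives a 3-form with coefficient ∂P/∂x + ∂Q/∂y + ∂R/∂z:
  ∂P/∂x = 2*x
  ∂Q/∂y = 0
  ∂R/∂z = x + 2*z
Sum = 3*x + 2*z, which is exactly div F.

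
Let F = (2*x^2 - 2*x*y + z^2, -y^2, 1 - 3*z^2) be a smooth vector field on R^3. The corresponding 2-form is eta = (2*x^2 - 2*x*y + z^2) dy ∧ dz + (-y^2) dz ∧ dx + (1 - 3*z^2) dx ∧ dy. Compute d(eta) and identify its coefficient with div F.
d(eta) = (4*x - 4*y - 6*z) dx ∧ dy ∧ dz; div F = 4*x - 4*y - 6*z

For a 2-form in R^3 of the form above, applying d gives a 3-form with coefficient ∂P/∂x + ∂Q/∂y + ∂R/∂z:
  ∂P/∂x = 4*x - 2*y
  ∂Q/∂y = -2*y
  ∂R/∂z = -6*z
Sum = 4*x - 4*y - 6*z, which is exactly div F.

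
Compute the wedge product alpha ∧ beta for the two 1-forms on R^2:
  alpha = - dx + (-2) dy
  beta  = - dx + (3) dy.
alpha ∧ beta = (-5) dx ∧ dy

Distribute the wedge, using dx_i ∧ dx_j = -dx_j ∧ dx_i and dx_i ∧ dx_i = 0. For each pair (i, j) with i < j, the coefficient of dx_i ∧ dx_j in alpha ∧ beta is (alpha_i * beta_j - alpha_j * beta_i). Collecting: alpha ∧ beta = (-5) dx ∧ dy.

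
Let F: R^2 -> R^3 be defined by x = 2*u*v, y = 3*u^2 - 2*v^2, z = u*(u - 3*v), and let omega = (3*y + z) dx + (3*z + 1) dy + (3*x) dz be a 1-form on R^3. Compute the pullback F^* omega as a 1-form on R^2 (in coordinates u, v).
F^* omega = (18*u^3 - 22*u^2*v - 24*u*v^2 + 6*u - 12*v^3) du + (20*u^3 - 36*u^2*v + 24*u*v^2 - 4*v) dv

Using F^*(f dg) = (f ∘ F) d(g ∘ F), substitute each coordinate x_i by F_i(u, v) in f_i, and replace dx_i by d F_i = (∂F_i/∂u) du + (∂F_i/∂v) dv.
  For the x component: f_1(F) = 10*u^2 - 3*u*v - 6*v^2; d F_1 = (2*v) du + (2*u) dv
  For the y component: f_2(F) = 3*u^2 - 9*u*v + 1; d F_2 = (6*u) du + (-4*v) dv
  For the z component: f_3(F) = 6*u*v; d F_3 = (2*u - 3*v) du + (-3*u) dv
Combining and collecting du, dv coefficients:
  coeff of du: 18*u^3 - 22*u^2*v - 24*u*v^2 + 6*u - 12*v^3
  coeff of dv: 20*u^3 - 36*u^2*v + 24*u*v^2 - 4*v
F^* omega = (18*u^3 - 22*u^2*v - 24*u*v^2 + 6*u - 12*v^3) du + (20*u^3 - 36*u^2*v + 24*u*v^2 - 4*v) dv.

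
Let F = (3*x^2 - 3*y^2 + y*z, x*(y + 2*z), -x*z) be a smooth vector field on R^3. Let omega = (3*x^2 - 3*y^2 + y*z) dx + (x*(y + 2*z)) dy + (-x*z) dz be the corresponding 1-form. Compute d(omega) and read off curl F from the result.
d(omega) = (-2*x) dy ∧ dz + (y + z) dz ∧ dx + (7*y + z) dx ∧ dy; curl F = (-2*x, y + z, 7*y + z)

d omega = sum_{i<j} (∂f_j/∂x_i - ∂f_i/∂x_j) dx_i ∧ dx_j. Under the identification (dy ∧ dz, dz ∧ dx, dx ∧ dy) ↔ (e_x, e_y, e_z), the coefficients are exactly the components of curl F. Compute:
  ∂R/∂y - ∂Q/∂z = (0) - (2*x) = -2*x
  ∂P/∂z - ∂R/∂x = (y) - (-z) = y + z
  ∂Q/∂x - ∂P/∂y = (y + 2*z) - (-6*y + z) = 7*y + z.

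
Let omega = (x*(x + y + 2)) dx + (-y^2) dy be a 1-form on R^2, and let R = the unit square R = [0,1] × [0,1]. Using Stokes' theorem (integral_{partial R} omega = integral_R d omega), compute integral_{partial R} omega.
integral_(partial R) omega = -1/2

Stokes: integral_partial_R omega = integral_R d omega with d omega = (∂Q/∂x - ∂P/∂y) dx ∧ dy.
  ∂Q/∂x = 0
  ∂P/∂y = x
  integrand = ∂Q/∂x - ∂P/∂y = -x.
Integrating over R: integral_0^1 integral_0^1 (-x) dx dy = -1/2.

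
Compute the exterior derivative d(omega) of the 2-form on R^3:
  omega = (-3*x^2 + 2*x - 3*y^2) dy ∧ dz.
d(omega) = (2 - 6*x) dx ∧ dy ∧ dz

For a 2-form omega = sum_{i<j} g_{ij} dx_i ∧ dx_j, the exterior derivative is
  d(omega) = sum_{i<j} d(g_{ij}) ∧ dx_i ∧ dx_j = sum_{i<j, k} (∂g_{ij}/∂x_k) dx_k ∧ dx_i ∧ dx_j.
Expand each term, using dx_k ∧ dx_i ∧ dx_j = sgn(permutation) dx_{(a)} ∧ dx_{(b)} ∧ dx_{(c)} with (a < b < c) sorted:
  d(-3*x^2 + 2*x - 3*y^2) includes (∂/∂x)(-3*x^2 + 2*x - 3*y^2) dx = (2 - 6*x) dx, which multiplied by dy ∧ dz gives (2 - 6*x) dx ∧ dy ∧ dz
Collecting like 3-forms: d(omega) = (2 - 6*x) dx ∧ dy ∧ dz.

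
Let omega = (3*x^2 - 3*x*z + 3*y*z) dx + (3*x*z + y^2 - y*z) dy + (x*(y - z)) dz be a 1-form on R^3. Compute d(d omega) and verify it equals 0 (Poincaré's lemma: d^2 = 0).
d(d omega) = 0

Step 1: d omega = sum_{i<j} (∂f_j/∂x_i - ∂f_i/∂x_j) dx_i ∧ dx_j:
  coeff of dx ∧ dy: 0
  coeff of dx ∧ dz: 3*x - 2*y - z
  coeff of dy ∧ dz: -2*x + y
Step 2: Apply d again to each 2-form coefficient. The only possible 3-form in R^3 is dx ∧ dy ∧ dz, with coefficient
  ∂(coeff of dy∧dz)/∂x - ∂(coeff of dx∧dz)/∂y + ∂(coeff of dx∧dy)/∂z
  = ∂/∂x (-2*x + y) - ∂/∂y (3*x - 2*y - z) + ∂/∂z (0).
Each of these terms simplifies to sums of mixed partials that cancel in pairs. The result is 0 (by equality of mixed partials for smooth functions — Schwarz / Clairaut).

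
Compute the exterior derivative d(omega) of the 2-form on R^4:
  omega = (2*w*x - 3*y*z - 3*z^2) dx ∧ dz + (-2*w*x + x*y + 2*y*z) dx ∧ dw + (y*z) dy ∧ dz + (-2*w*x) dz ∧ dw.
d(omega) = (3*z) dx ∧ dy ∧ dz + (-2*w + 2*x - 2*y) dx ∧ dz ∧ dw + (-x - 2*z) dx ∧ dy ∧ dw

For a 2-form omega = sum_{i<j} g_{ij} dx_i ∧ dx_j, the exterior derivative is
  d(omega) = sum_{i<j} d(g_{ij}) ∧ dx_i ∧ dx_j = sum_{i<j, k} (∂g_{ij}/∂x_k) dx_k ∧ dx_i ∧ dx_j.
Expand each term, using dx_k ∧ dx_i ∧ dx_j = sgn(permutation) dx_{(a)} ∧ dx_{(b)} ∧ dx_{(c)} with (a < b < c) sorted:
  d(2*w*x - 3*y*z - 3*z^2) includes (∂/∂y)(2*w*x - 3*y*z - 3*z^2) dy = (-3*z) dy, which multiplied by dx ∧ dz gives (3*z) dx ∧ dy ∧ dz
  d(2*w*x - 3*y*z - 3*z^2) includes (∂/∂w)(2*w*x - 3*y*z - 3*z^2) dw = (2*x) dw, which multiplied by dx ∧ dz gives (2*x) dx ∧ dz ∧ dw
  d(-2*w*x + x*y + 2*y*z) includes (∂/∂y)(-2*w*x + x*y + 2*y*z) dy = (x + 2*z) dy, which multiplied by dx ∧ dw gives (-x - 2*z) dx ∧ dy ∧ dw
  d(-2*w*x + x*y + 2*y*z) includes (∂/∂z)(-2*w*x + x*y + 2*y*z) dz = (2*y) dz, which multiplied by dx ∧ dw gives (-2*y) dx ∧ dz ∧ dw
  d(-2*w*x) includes (∂/∂x)(-2*w*x) dx = (-2*w) dx, which multiplied by dz ∧ dw gives (-2*w) dx ∧ dz ∧ dw
Collecting like 3-forms: d(omega) = (3*z) dx ∧ dy ∧ dz + (-2*w + 2*x - 2*y) dx ∧ dz ∧ dw + (-x - 2*z) dx ∧ dy ∧ dw.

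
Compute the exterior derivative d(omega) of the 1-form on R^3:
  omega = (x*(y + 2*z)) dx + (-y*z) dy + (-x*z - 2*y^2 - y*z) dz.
d(omega) = (-x) dx ∧ dy + (-2*x - z) dx ∧ dz + (-3*y - z) dy ∧ dz

For a 1-form omega = sum_i f_i dx_i, the exterior derivative is
  d(omega) = sum_{i < j} (∂f_j/∂x_i - ∂f_i/∂x_j) dx_i ∧ dx_j.
  coefficient of dx ∧ dy: ∂f_2/∂x - ∂f_1/∂y = ∂(-y*z)/∂x - ∂(x*(y + 2*z))/∂y = -x
  coefficient of dx ∧ dz: ∂f_3/∂x - ∂f_1/∂z = ∂(-x*z - 2*y^2 - y*z)/∂x - ∂(x*(y + 2*z))/∂z = -2*x - z
  coefficient of dy ∧ dz: ∂f_3/∂y - ∂f_2/∂z = ∂(-x*z - 2*y^2 - y*z)/∂y - ∂(-y*z)/∂z = -3*y - z
Assembling: d(omega) = (-x) dx ∧ dy + (-2*x - z) dx ∧ dz + (-3*y - z) dy ∧ dz.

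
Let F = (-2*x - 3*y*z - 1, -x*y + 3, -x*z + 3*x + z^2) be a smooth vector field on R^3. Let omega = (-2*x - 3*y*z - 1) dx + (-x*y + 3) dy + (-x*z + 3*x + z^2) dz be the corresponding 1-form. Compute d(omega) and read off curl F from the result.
d(omega) = (0) dy ∧ dz + (-3*y + z - 3) dz ∧ dx + (-y + 3*z) dx ∧ dy; curl F = (0, -3*y + z - 3, -y + 3*z)

d omega = sum_{i<j} (∂f_j/∂x_i - ∂f_i/∂x_j) dx_i ∧ dx_j. Under the identification (dy ∧ dz, dz ∧ dx, dx ∧ dy) ↔ (e_x, e_y, e_z), the coefficients are exactly the components of curl F. Compute:
  ∂R/∂y - ∂Q/∂z = (0) - (0) = 0
  ∂P/∂z - ∂R/∂x = (-3*y) - (3 - z) = -3*y + z - 3
  ∂Q/∂x - ∂P/∂y = (-y) - (-3*z) = -y + 3*z.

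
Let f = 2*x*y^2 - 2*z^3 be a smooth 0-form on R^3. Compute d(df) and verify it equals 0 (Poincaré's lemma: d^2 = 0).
d(df) = 0

Step 1: df = sum_i (∂f/∂x_i) dx_i = (2*y^2) dx + (4*x*y) dy + (-6*z^2) dz.
Step 2: Apply d again. Using the 1-form formula, the coefficient of dx ∧ dy in d(df) is ∂^2 f/∂x ∂y - ∂^2 f/∂y ∂x = (4*y) - (4*y) = 0 (equality of mixed partials for smooth f).
Similarly for dx ∧ dz and dy ∧ dz — all coefficients vanish. So d(df) = 0.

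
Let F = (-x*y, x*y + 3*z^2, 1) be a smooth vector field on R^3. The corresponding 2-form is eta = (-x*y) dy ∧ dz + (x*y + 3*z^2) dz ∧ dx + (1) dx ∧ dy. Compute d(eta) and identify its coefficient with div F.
d(eta) = (x - y) dx ∧ dy ∧ dz; div F = x - y

For a 2-form in R^3 of the form above, applying d gives a 3-form with coefficient ∂P/∂x + ∂Q/∂y + ∂R/∂z:
  ∂P/∂x = -y
  ∂Q/∂y = x
  ∂R/∂z = 0
Sum = x - y, which is exactly div F.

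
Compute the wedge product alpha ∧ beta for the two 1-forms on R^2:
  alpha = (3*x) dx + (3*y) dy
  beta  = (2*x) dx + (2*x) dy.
alpha ∧ beta = (6*x*(x - y)) dx ∧ dy

Distribute the wedge, using dx_i ∧ dx_j = -dx_j ∧ dx_i and dx_i ∧ dx_i = 0. For each pair (i, j) with i < j, the coefficient of dx_i ∧ dx_j in alpha ∧ beta is (alpha_i * beta_j - alpha_j * beta_i). Collecting: alpha ∧ beta = (6*x*(x - y)) dx ∧ dy.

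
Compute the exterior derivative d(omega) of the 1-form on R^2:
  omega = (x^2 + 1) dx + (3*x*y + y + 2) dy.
d(omega) = (3*y) dx ∧ dy

For a 1-form omega = sum_i f_i dx_i, the exterior derivative is
  d(omega) = sum_{i < j} (∂f_j/∂x_i - ∂f_i/∂x_j) dx_i ∧ dx_j.
  coefficient of dx ∧ dy: ∂f_2/∂x - ∂f_1/∂y = ∂(3*x*y + y + 2)/∂x - ∂(x^2 + 1)/∂y = 3*y
Assembling: d(omega) = (3*y) dx ∧ dy.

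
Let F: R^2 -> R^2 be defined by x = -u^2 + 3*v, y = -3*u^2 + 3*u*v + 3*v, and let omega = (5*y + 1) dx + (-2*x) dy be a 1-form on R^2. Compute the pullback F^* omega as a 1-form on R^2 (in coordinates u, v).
F^* omega = (18*u^3 - 24*u^2*v + 6*u*v - 2*u - 18*v^2) du + (6*u^3 - 39*u^2 + 27*u*v + 27*v + 3) dv

Using F^*(f dg) = (f ∘ F) d(g ∘ F), substitute each coordinate x_i by F_i(u, v) in f_i, and replace dx_i by d F_i = (∂F_i/∂u) du + (∂F_i/∂v) dv.
  For the x component: f_1(F) = -15*u^2 + 15*u*v + 15*v + 1; d F_1 = (-2*u) du + (3) dv
  For the y component: f_2(F) = 2*u^2 - 6*v; d F_2 = (-6*u + 3*v) du + (3*u + 3) dv
Combining and collecting du, dv coefficients:
  coeff of du: 18*u^3 - 24*u^2*v + 6*u*v - 2*u - 18*v^2
  coeff of dv: 6*u^3 - 39*u^2 + 27*u*v + 27*v + 3
F^* omega = (18*u^3 - 24*u^2*v + 6*u*v - 2*u - 18*v^2) du + (6*u^3 - 39*u^2 + 27*u*v + 27*v + 3) dv.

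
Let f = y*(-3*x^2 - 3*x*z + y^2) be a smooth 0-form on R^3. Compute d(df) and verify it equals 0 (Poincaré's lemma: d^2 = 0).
d(df) = 0

Step 1: df = sum_i (∂f/∂x_i) dx_i = (3*y*(-2*x - z)) dx + (-3*x^2 - 3*x*z + 3*y^2) dy + (-3*x*y) dz.
Step 2: Apply d again. Using the 1-form formula, the coefficient of dx ∧ dy in d(df) is ∂^2 f/∂x ∂y - ∂^2 f/∂y ∂x = (-6*x - 3*z) - (-6*x - 3*z) = 0 (equality of mixed partials for smooth f).
Similarly for dx ∧ dz and dy ∧ dz — all coefficients vanish. So d(df) = 0.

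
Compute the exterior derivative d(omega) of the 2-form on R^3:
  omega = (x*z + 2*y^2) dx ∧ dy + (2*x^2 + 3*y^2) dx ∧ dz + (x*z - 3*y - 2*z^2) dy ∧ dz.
d(omega) = (x - 6*y + z) dx ∧ dy ∧ dz

For a 2-form omega = sum_{i<j} g_{ij} dx_i ∧ dx_j, the exterior derivative is
  d(omega) = sum_{i<j} d(g_{ij}) ∧ dx_i ∧ dx_j = sum_{i<j, k} (∂g_{ij}/∂x_k) dx_k ∧ dx_i ∧ dx_j.
Expand each term, using dx_k ∧ dx_i ∧ dx_j = sgn(permutation) dx_{(a)} ∧ dx_{(b)} ∧ dx_{(c)} with (a < b < c) sorted:
  d(x*z + 2*y^2) includes (∂/∂z)(x*z + 2*y^2) dz = (x) dz, which multiplied by dx ∧ dy gives (x) dx ∧ dy ∧ dz
  d(2*x^2 + 3*y^2) includes (∂/∂y)(2*x^2 + 3*y^2) dy = (6*y) dy, which multiplied by dx ∧ dz gives (-6*y) dx ∧ dy ∧ dz
  d(x*z - 3*y - 2*z^2) includes (∂/∂x)(x*z - 3*y - 2*z^2) dx = (z) dx, which multiplied by dy ∧ dz gives (z) dx ∧ dy ∧ dz
Collecting like 3-forms: d(omega) = (x - 6*y + z) dx ∧ dy ∧ dz.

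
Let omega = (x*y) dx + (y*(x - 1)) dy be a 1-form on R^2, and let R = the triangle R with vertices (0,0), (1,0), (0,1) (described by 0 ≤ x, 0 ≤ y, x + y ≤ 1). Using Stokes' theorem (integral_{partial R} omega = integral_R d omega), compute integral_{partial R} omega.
integral_(partial R) omega = 0

Stokes: integral_partial_R omega = integral_R d omega with d omega = (∂Q/∂x - ∂P/∂y) dx ∧ dy.
  ∂Q/∂x = y
  ∂P/∂y = x
  integrand = ∂Q/∂x - ∂P/∂y = -x + y.
Integrating over R: integral_0^1 integral_0^{1-x} (-x + y) dy dx = 0.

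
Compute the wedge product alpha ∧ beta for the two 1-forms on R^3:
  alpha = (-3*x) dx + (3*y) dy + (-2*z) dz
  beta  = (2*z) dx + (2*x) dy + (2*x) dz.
alpha ∧ beta = (-6*x^2 - 6*y*z) dx ∧ dy + (-6*x^2 + 4*z^2) dx ∧ dz + (2*x*(3*y + 2*z)) dy ∧ dz

Distribute the wedge, using dx_i ∧ dx_j = -dx_j ∧ dx_i and dx_i ∧ dx_i = 0. For each pair (i, j) with i < j, the coefficient of dx_i ∧ dx_j in alpha ∧ beta is (alpha_i * beta_j - alpha_j * beta_i). Collecting: alpha ∧ beta = (-6*x^2 - 6*y*z) dx ∧ dy + (-6*x^2 + 4*z^2) dx ∧ dz + (2*x*(3*y + 2*z)) dy ∧ dz.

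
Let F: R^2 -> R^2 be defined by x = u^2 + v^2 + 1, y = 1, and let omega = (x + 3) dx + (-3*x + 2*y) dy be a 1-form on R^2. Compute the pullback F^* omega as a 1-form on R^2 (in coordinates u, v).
F^* omega = (2*u*(u^2 + v^2 + 4)) du + (2*v*(u^2 + v^2 + 4)) dv

Using F^*(f dg) = (f ∘ F) d(g ∘ F), substitute each coordinate x_i by F_i(u, v) in f_i, and replace dx_i by d F_i = (∂F_i/∂u) du + (∂F_i/∂v) dv.
  For the x component: f_1(F) = u^2 + v^2 + 4; d F_1 = (2*u) du + (2*v) dv
  For the y component: f_2(F) = -3*u^2 - 3*v^2 - 1; d F_2 = (0) du + (0) dv
Combining and collecting du, dv coefficients:
  coeff of du: 2*u*(u^2 + v^2 + 4)
  coeff of dv: 2*v*(u^2 + v^2 + 4)
F^* omega = (2*u*(u^2 + v^2 + 4)) du + (2*v*(u^2 + v^2 + 4)) dv.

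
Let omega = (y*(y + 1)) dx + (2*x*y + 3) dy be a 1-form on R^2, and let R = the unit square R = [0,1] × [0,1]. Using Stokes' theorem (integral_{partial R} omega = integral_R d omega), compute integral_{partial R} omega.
integral_(partial R) omega = -1

Stokes: integral_partial_R omega = integral_R d omega with d omega = (∂Q/∂x - ∂P/∂y) dx ∧ dy.
  ∂Q/∂x = 2*y
  ∂P/∂y = 2*y + 1
  integrand = ∂Q/∂x - ∂P/∂y = -1.
Integrating over R: integral_0^1 integral_0^1 (-1) dx dy = -1.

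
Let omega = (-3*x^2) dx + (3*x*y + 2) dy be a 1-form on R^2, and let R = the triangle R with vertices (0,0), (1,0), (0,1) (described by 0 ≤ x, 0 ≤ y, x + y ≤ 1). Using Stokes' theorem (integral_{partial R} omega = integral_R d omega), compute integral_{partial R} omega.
integral_(partial R) omega = 1/2

Stokes: integral_partial_R omega = integral_R d omega with d omega = (∂Q/∂x - ∂P/∂y) dx ∧ dy.
  ∂Q/∂x = 3*y
  ∂P/∂y = 0
  integrand = ∂Q/∂x - ∂P/∂y = 3*y.
Integrating over R: integral_0^1 integral_0^{1-x} (3*y) dy dx = 1/2.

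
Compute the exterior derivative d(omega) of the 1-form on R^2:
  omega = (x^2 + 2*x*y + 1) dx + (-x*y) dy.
d(omega) = (-2*x - y) dx ∧ dy

For a 1-form omega = sum_i f_i dx_i, the exterior derivative is
  d(omega) = sum_{i < j} (∂f_j/∂x_i - ∂f_i/∂x_j) dx_i ∧ dx_j.
  coefficient of dx ∧ dy: ∂f_2/∂x - ∂f_1/∂y = ∂(-x*y)/∂x - ∂(x^2 + 2*x*y + 1)/∂y = -2*x - y
Assembling: d(omega) = (-2*x - y) dx ∧ dy.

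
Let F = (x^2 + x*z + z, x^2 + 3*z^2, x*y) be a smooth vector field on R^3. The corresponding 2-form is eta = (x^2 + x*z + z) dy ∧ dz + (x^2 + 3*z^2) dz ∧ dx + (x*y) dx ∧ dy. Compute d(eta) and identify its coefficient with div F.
d(eta) = (2*x + z) dx ∧ dy ∧ dz; div F = 2*x + z

For a 2-form in R^3 of the form above, applying d gives a 3-form with coefficient ∂P/∂x + ∂Q/∂y + ∂R/∂z:
  ∂P/∂x = 2*x + z
  ∂Q/∂y = 0
  ∂R/∂z = 0
Sum = 2*x + z, which is exactly div F.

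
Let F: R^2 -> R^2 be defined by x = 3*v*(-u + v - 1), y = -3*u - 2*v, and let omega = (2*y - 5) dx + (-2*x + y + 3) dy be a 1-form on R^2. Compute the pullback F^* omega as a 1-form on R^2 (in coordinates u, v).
F^* omega = (9*u + 30*v^2 + 3*v - 9) du + (18*u^2 - 36*u*v + 39*u - 12*v^2 - 26*v + 9) dv

Using F^*(f dg) = (f ∘ F) d(g ∘ F), substitute each coordinate x_i by F_i(u, v) in f_i, and replace dx_i by d F_i = (∂F_i/∂u) du + (∂F_i/∂v) dv.
  For the x component: f_1(F) = -6*u - 4*v - 5; d F_1 = (-3*v) du + (-3*u + 6*v - 3) dv
  For the y component: f_2(F) = 6*u*v - 3*u - 6*v^2 + 4*v + 3; d F_2 = (-3) du + (-2) dv
Combining and collecting du, dv coefficients:
  coeff of du: 9*u + 30*v^2 + 3*v - 9
  coeff of dv: 18*u^2 - 36*u*v + 39*u - 12*v^2 - 26*v + 9
F^* omega = (9*u + 30*v^2 + 3*v - 9) du + (18*u^2 - 36*u*v + 39*u - 12*v^2 - 26*v + 9) dv.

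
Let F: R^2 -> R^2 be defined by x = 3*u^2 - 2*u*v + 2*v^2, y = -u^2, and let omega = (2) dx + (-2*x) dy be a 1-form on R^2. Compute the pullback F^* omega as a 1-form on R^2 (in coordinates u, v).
F^* omega = (12*u^3 - 8*u^2*v + 8*u*v^2 + 12*u - 4*v) du + (-4*u + 8*v) dv

Using F^*(f dg) = (f ∘ F) d(g ∘ F), substitute each coordinate x_i by F_i(u, v) in f_i, and replace dx_i by d F_i = (∂F_i/∂u) du + (∂F_i/∂v) dv.
  For the x component: f_1(F) = 2; d F_1 = (6*u - 2*v) du + (-2*u + 4*v) dv
  For the y component: f_2(F) = -6*u^2 + 4*u*v - 4*v^2; d F_2 = (-2*u) du + (0) dv
Combining and collecting du, dv coefficients:
  coeff of du: 12*u^3 - 8*u^2*v + 8*u*v^2 + 12*u - 4*v
  coeff of dv: -4*u + 8*v
F^* omega = (12*u^3 - 8*u^2*v + 8*u*v^2 + 12*u - 4*v) du + (-4*u + 8*v) dv.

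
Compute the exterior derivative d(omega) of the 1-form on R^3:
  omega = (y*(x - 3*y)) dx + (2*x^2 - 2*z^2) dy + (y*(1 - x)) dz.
d(omega) = (3*x + 6*y) dx ∧ dy + (-y) dx ∧ dz + (-x + 4*z + 1) dy ∧ dz

For a 1-form omega = sum_i f_i dx_i, the exterior derivative is
  d(omega) = sum_{i < j} (∂f_j/∂x_i - ∂f_i/∂x_j) dx_i ∧ dx_j.
  coefficient of dx ∧ dy: ∂f_2/∂x - ∂f_1/∂y = ∂(2*x^2 - 2*z^2)/∂x - ∂(y*(x - 3*y))/∂y = 3*x + 6*y
  coefficient of dx ∧ dz: ∂f_3/∂x - ∂f_1/∂z = ∂(y*(1 - x))/∂x - ∂(y*(x - 3*y))/∂z = -y
  coefficient of dy ∧ dz: ∂f_3/∂y - ∂f_2/∂z = ∂(y*(1 - x))/∂y - ∂(2*x^2 - 2*z^2)/∂z = -x + 4*z + 1
Assembling: d(omega) = (3*x + 6*y) dx ∧ dy + (-y) dx ∧ dz + (-x + 4*z + 1) dy ∧ dz.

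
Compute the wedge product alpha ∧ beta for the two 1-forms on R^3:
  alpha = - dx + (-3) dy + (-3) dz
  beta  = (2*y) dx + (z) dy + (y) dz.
alpha ∧ beta = (6*y - z) dx ∧ dy + (5*y) dx ∧ dz + (-3*y + 3*z) dy ∧ dz

Distribute the wedge, using dx_i ∧ dx_j = -dx_j ∧ dx_i and dx_i ∧ dx_i = 0. For each pair (i, j) with i < j, the coefficient of dx_i ∧ dx_j in alpha ∧ beta is (alpha_i * beta_j - alpha_j * beta_i). Collecting: alpha ∧ beta = (6*y - z) dx ∧ dy + (5*y) dx ∧ dz + (-3*y + 3*z) dy ∧ dz.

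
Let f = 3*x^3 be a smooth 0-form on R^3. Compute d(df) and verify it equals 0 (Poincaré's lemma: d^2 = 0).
d(df) = 0

Step 1: df = sum_i (∂f/∂x_i) dx_i = (9*x^2) dx + (0) dy + (0) dz.
Step 2: Apply d again. Using the 1-form formula, the coefficient of dx ∧ dy in d(df) is ∂^2 f/∂x ∂y - ∂^2 f/∂y ∂x = (0) - (0) = 0 (equality of mixed partials for smooth f).
Similarly for dx ∧ dz and dy ∧ dz — all coefficients vanish. So d(df) = 0.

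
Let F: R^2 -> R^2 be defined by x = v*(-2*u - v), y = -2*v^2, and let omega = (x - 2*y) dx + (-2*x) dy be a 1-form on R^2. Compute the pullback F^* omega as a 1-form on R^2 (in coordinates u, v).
F^* omega = (v^2*(4*u - 6*v)) du + (2*v*(2*u^2 - 9*u*v - 7*v^2)) dv

Using F^*(f dg) = (f ∘ F) d(g ∘ F), substitute each coordinate x_i by F_i(u, v) in f_i, and replace dx_i by d F_i = (∂F_i/∂u) du + (∂F_i/∂v) dv.
  For the x component: f_1(F) = v*(-2*u + 3*v); d F_1 = (-2*v) du + (-2*u - 2*v) dv
  For the y component: f_2(F) = 2*v*(2*u + v); d F_2 = (0) du + (-4*v) dv
Combining and collecting du, dv coefficients:
  coeff of du: v^2*(4*u - 6*v)
  coeff of dv: 2*v*(2*u^2 - 9*u*v - 7*v^2)
F^* omega = (v^2*(4*u - 6*v)) du + (2*v*(2*u^2 - 9*u*v - 7*v^2)) dv.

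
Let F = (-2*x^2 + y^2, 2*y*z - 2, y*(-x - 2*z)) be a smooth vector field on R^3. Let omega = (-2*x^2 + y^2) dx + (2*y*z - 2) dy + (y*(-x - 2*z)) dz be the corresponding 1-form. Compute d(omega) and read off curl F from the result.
d(omega) = (-x - 2*y - 2*z) dy ∧ dz + (y) dz ∧ dx + (-2*y) dx ∧ dy; curl F = (-x - 2*y - 2*z, y, -2*y)

d omega = sum_{i<j} (∂f_j/∂x_i - ∂f_i/∂x_j) dx_i ∧ dx_j. Under the identification (dy ∧ dz, dz ∧ dx, dx ∧ dy) ↔ (e_x, e_y, e_z), the coefficients are exactly the components of curl F. Compute:
  ∂R/∂y - ∂Q/∂z = (-x - 2*z) - (2*y) = -x - 2*y - 2*z
  ∂P/∂z - ∂R/∂x = (0) - (-y) = y
  ∂Q/∂x - ∂P/∂y = (0) - (2*y) = -2*y.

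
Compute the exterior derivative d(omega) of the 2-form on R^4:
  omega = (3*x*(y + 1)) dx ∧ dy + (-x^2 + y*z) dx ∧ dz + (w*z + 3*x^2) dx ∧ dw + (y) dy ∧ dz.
d(omega) = (-z) dx ∧ dy ∧ dz + (-w) dx ∧ dz ∧ dw

For a 2-form omega = sum_{i<j} g_{ij} dx_i ∧ dx_j, the exterior derivative is
  d(omega) = sum_{i<j} d(g_{ij}) ∧ dx_i ∧ dx_j = sum_{i<j, k} (∂g_{ij}/∂x_k) dx_k ∧ dx_i ∧ dx_j.
Expand each term, using dx_k ∧ dx_i ∧ dx_j = sgn(permutation) dx_{(a)} ∧ dx_{(b)} ∧ dx_{(c)} with (a < b < c) sorted:
  d(-x^2 + y*z) includes (∂/∂y)(-x^2 + y*z) dy = (z) dy, which multiplied by dx ∧ dz gives (-z) dx ∧ dy ∧ dz
  d(w*z + 3*x^2) includes (∂/∂z)(w*z + 3*x^2) dz = (w) dz, which multiplied by dx ∧ dw gives (-w) dx ∧ dz ∧ dw
Collecting like 3-forms: d(omega) = (-z) dx ∧ dy ∧ dz + (-w) dx ∧ dz ∧ dw.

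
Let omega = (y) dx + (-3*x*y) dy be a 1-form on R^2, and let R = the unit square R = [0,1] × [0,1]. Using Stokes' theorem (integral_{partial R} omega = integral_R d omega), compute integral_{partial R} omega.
integral_(partial R) omega = -5/2

Stokes: integral_partial_R omega = integral_R d omega with d omega = (∂Q/∂x - ∂P/∂y) dx ∧ dy.
  ∂Q/∂x = -3*y
  ∂P/∂y = 1
  integrand = ∂Q/∂x - ∂P/∂y = -3*y - 1.
Integrating over R: integral_0^1 integral_0^1 (-3*y - 1) dx dy = -5/2.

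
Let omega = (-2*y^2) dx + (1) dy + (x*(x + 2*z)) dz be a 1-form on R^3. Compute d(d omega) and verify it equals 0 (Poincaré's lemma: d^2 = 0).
d(d omega) = 0

Step 1: d omega = sum_{i<j} (∂f_j/∂x_i - ∂f_i/∂x_j) dx_i ∧ dx_j:
  coeff of dx ∧ dy: 4*y
  coeff of dx ∧ dz: 2*x + 2*z
  coeff of dy ∧ dz: 0
Step 2: Apply d again to each 2-form coefficient. The only possible 3-form in R^3 is dx ∧ dy ∧ dz, with coefficient
  ∂(coeff of dy∧dz)/∂x - ∂(coeff of dx∧dz)/∂y + ∂(coeff of dx∧dy)/∂z
  = ∂/∂x (0) - ∂/∂y (2*x + 2*z) + ∂/∂z (4*y).
Each of these terms simplifies to sums of mixed partials that cancel in pairs. The result is 0 (by equality of mixed partials for smooth functions — Schwarz / Clairaut).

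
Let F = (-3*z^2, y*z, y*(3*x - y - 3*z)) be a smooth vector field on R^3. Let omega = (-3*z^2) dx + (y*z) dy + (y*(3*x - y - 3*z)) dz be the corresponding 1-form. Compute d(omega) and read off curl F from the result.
d(omega) = (3*x - 3*y - 3*z) dy ∧ dz + (-3*y - 6*z) dz ∧ dx + (0) dx ∧ dy; curl F = (3*x - 3*y - 3*z, -3*y - 6*z, 0)

d omega = sum_{i<j} (∂f_j/∂x_i - ∂f_i/∂x_j) dx_i ∧ dx_j. Under the identification (dy ∧ dz, dz ∧ dx, dx ∧ dy) ↔ (e_x, e_y, e_z), the coefficients are exactly the components of curl F. Compute:
  ∂R/∂y - ∂Q/∂z = (3*x - 2*y - 3*z) - (y) = 3*x - 3*y - 3*z
  ∂P/∂z - ∂R/∂x = (-6*z) - (3*y) = -3*y - 6*z
  ∂Q/∂x - ∂P/∂y = (0) - (0) = 0.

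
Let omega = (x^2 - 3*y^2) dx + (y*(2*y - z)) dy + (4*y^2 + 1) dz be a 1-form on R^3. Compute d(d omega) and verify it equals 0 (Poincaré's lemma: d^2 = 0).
d(d omega) = 0

Step 1: d omega = sum_{i<j} (∂f_j/∂x_i - ∂f_i/∂x_j) dx_i ∧ dx_j:
  coeff of dx ∧ dy: 6*y
  coeff of dx ∧ dz: 0
  coeff of dy ∧ dz: 9*y
Step 2: Apply d again to each 2-form coefficient. The only possible 3-form in R^3 is dx ∧ dy ∧ dz, with coefficient
  ∂(coeff of dy∧dz)/∂x - ∂(coeff of dx∧dz)/∂y + ∂(coeff of dx∧dy)/∂z
  = ∂/∂x (9*y) - ∂/∂y (0) + ∂/∂z (6*y).
Each of these terms simplifies to sums of mixed partials that cancel in pairs. The result is 0 (by equality of mixed partials for smooth functions — Schwarz / Clairaut).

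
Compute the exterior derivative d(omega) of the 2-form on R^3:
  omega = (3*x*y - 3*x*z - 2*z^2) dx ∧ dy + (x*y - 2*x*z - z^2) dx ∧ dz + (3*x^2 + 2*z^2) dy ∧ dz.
d(omega) = (2*x - 4*z) dx ∧ dy ∧ dz

For a 2-form omega = sum_{i<j} g_{ij} dx_i ∧ dx_j, the exterior derivative is
  d(omega) = sum_{i<j} d(g_{ij}) ∧ dx_i ∧ dx_j = sum_{i<j, k} (∂g_{ij}/∂x_k) dx_k ∧ dx_i ∧ dx_j.
Expand each term, using dx_k ∧ dx_i ∧ dx_j = sgn(permutation) dx_{(a)} ∧ dx_{(b)} ∧ dx_{(c)} with (a < b < c) sorted:
  d(3*x*y - 3*x*z - 2*z^2) includes (∂/∂z)(3*x*y - 3*x*z - 2*z^2) dz = (-3*x - 4*z) dz, which multiplied by dx ∧ dy gives (-3*x - 4*z) dx ∧ dy ∧ dz
  d(x*y - 2*x*z - z^2) includes (∂/∂y)(x*y - 2*x*z - z^2) dy = (x) dy, which multiplied by dx ∧ dz gives (-x) dx ∧ dy ∧ dz
  d(3*x^2 + 2*z^2) includes (∂/∂x)(3*x^2 + 2*z^2) dx = (6*x) dx, which multiplied by dy ∧ dz gives (6*x) dx ∧ dy ∧ dz
Collecting like 3-forms: d(omega) = (2*x - 4*z) dx ∧ dy ∧ dz.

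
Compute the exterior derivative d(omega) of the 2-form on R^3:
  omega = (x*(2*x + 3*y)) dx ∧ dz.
d(omega) = (-3*x) dx ∧ dy ∧ dz

For a 2-form omega = sum_{i<j} g_{ij} dx_i ∧ dx_j, the exterior derivative is
  d(omega) = sum_{i<j} d(g_{ij}) ∧ dx_i ∧ dx_j = sum_{i<j, k} (∂g_{ij}/∂x_k) dx_k ∧ dx_i ∧ dx_j.
Expand each term, using dx_k ∧ dx_i ∧ dx_j = sgn(permutation) dx_{(a)} ∧ dx_{(b)} ∧ dx_{(c)} with (a < b < c) sorted:
  d(x*(2*x + 3*y)) includes (∂/∂y)(x*(2*x + 3*y)) dy = (3*x) dy, which multiplied by dx ∧ dz gives (-3*x) dx ∧ dy ∧ dz
Collecting like 3-forms: d(omega) = (-3*x) dx ∧ dy ∧ dz.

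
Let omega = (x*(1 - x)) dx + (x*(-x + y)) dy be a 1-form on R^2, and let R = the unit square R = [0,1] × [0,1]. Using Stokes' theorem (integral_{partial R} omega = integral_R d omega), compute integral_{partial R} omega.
integral_(partial R) omega = -1/2

Stokes: integral_partial_R omega = integral_R d omega with d omega = (∂Q/∂x - ∂P/∂y) dx ∧ dy.
  ∂Q/∂x = -2*x + y
  ∂P/∂y = 0
  integrand = ∂Q/∂x - ∂P/∂y = -2*x + y.
Integrating over R: integral_0^1 integral_0^1 (-2*x + y) dx dy = -1/2.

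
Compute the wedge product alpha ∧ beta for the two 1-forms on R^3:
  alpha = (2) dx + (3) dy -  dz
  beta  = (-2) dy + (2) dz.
alpha ∧ beta = (-4) dx ∧ dy + (4) dx ∧ dz + (4) dy ∧ dz

Distribute the wedge, using dx_i ∧ dx_j = -dx_j ∧ dx_i and dx_i ∧ dx_i = 0. For each pair (i, j) with i < j, the coefficient of dx_i ∧ dx_j in alpha ∧ beta is (alpha_i * beta_j - alpha_j * beta_i). Collecting: alpha ∧ beta = (-4) dx ∧ dy + (4) dx ∧ dz + (4) dy ∧ dz.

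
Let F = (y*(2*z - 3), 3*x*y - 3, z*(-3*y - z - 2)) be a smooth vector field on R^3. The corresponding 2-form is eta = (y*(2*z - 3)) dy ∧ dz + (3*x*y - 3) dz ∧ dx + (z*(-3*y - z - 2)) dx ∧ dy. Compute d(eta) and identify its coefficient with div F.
d(eta) = (3*x - 3*y - 2*z - 2) dx ∧ dy ∧ dz; div F = 3*x - 3*y - 2*z - 2

For a 2-form in R^3 of the form above, applying d gives a 3-form with coefficient ∂P/∂x + ∂Q/∂y + ∂R/∂z:
  ∂P/∂x = 0
  ∂Q/∂y = 3*x
  ∂R/∂z = -3*y - 2*z - 2
Sum = 3*x - 3*y - 2*z - 2, which is exactly div F.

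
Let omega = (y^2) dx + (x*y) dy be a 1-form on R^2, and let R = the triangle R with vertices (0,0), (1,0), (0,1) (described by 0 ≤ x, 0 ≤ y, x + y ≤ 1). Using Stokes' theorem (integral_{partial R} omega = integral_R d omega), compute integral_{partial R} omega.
integral_(partial R) omega = -1/6

Stokes: integral_partial_R omega = integral_R d omega with d omega = (∂Q/∂x - ∂P/∂y) dx ∧ dy.
  ∂Q/∂x = y
  ∂P/∂y = 2*y
  integrand = ∂Q/∂x - ∂P/∂y = -y.
Integrating over R: integral_0^1 integral_0^{1-x} (-y) dy dx = -1/6.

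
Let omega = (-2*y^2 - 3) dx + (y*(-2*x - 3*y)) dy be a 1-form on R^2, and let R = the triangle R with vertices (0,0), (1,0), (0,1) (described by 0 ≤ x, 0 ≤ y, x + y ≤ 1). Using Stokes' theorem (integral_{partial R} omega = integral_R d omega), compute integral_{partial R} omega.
integral_(partial R) omega = 1/3

Stokes: integral_partial_R omega = integral_R d omega with d omega = (∂Q/∂x - ∂P/∂y) dx ∧ dy.
  ∂Q/∂x = -2*y
  ∂P/∂y = -4*y
  integrand = ∂Q/∂x - ∂P/∂y = 2*y.
Integrating over R: integral_0^1 integral_0^{1-x} (2*y) dy dx = 1/3.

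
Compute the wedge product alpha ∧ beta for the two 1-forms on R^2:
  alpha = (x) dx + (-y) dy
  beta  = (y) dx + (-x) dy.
alpha ∧ beta = (-x^2 + y^2) dx ∧ dy

Distribute the wedge, using dx_i ∧ dx_j = -dx_j ∧ dx_i and dx_i ∧ dx_i = 0. For each pair (i, j) with i < j, the coefficient of dx_i ∧ dx_j in alpha ∧ beta is (alpha_i * beta_j - alpha_j * beta_i). Collecting: alpha ∧ beta = (-x^2 + y^2) dx ∧ dy.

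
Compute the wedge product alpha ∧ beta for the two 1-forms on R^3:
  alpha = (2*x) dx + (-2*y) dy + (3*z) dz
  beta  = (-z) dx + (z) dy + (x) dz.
alpha ∧ beta = (2*z*(x - y)) dx ∧ dy + (2*x^2 + 3*z^2) dx ∧ dz + (-2*x*y - 3*z^2) dy ∧ dz

Distribute the wedge, using dx_i ∧ dx_j = -dx_j ∧ dx_i and dx_i ∧ dx_i = 0. For each pair (i, j) with i < j, the coefficient of dx_i ∧ dx_j in alpha ∧ beta is (alpha_i * beta_j - alpha_j * beta_i). Collecting: alpha ∧ beta = (2*z*(x - y)) dx ∧ dy + (2*x^2 + 3*z^2) dx ∧ dz + (-2*x*y - 3*z^2) dy ∧ dz.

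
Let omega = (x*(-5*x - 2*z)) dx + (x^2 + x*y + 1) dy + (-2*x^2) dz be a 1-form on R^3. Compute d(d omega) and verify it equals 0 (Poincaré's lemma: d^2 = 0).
d(d omega) = 0

Step 1: d omega = sum_{i<j} (∂f_j/∂x_i - ∂f_i/∂x_j) dx_i ∧ dx_j:
  coeff of dx ∧ dy: 2*x + y
  coeff of dx ∧ dz: -2*x
  coeff of dy ∧ dz: 0
Step 2: Apply d again to each 2-form coefficient. The only possible 3-form in R^3 is dx ∧ dy ∧ dz, with coefficient
  ∂(coeff of dy∧dz)/∂x - ∂(coeff of dx∧dz)/∂y + ∂(coeff of dx∧dy)/∂z
  = ∂/∂x (0) - ∂/∂y (-2*x) + ∂/∂z (2*x + y).
Each of these terms simplifies to sums of mixed partials that cancel in pairs. The result is 0 (by equality of mixed partials for smooth functions — Schwarz / Clairaut).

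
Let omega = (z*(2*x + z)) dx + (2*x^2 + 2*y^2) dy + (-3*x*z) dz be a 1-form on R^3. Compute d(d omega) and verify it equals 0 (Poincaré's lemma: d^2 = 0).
d(d omega) = 0

Step 1: d omega = sum_{i<j} (∂f_j/∂x_i - ∂f_i/∂x_j) dx_i ∧ dx_j:
  coeff of dx ∧ dy: 4*x
  coeff of dx ∧ dz: -2*x - 5*z
  coeff of dy ∧ dz: 0
Step 2: Apply d again to each 2-form coefficient. The only possible 3-form in R^3 is dx ∧ dy ∧ dz, with coefficient
  ∂(coeff of dy∧dz)/∂x - ∂(coeff of dx∧dz)/∂y + ∂(coeff of dx∧dy)/∂z
  = ∂/∂x (0) - ∂/∂y (-2*x - 5*z) + ∂/∂z (4*x).
Each of these terms simplifies to sums of mixed partials that cancel in pairs. The result is 0 (by equality of mixed partials for smooth functions — Schwarz / Clairaut).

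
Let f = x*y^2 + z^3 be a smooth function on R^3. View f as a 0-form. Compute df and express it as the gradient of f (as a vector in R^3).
df = (y^2) dx + (2*x*y) dy + (3*z^2) dz; grad f = (y^2, 2*x*y, 3*z^2)

For a 0-form f, d f = (∂f/∂x) dx + (∂f/∂y) dy + (∂f/∂z) dz. The components of the vector representation are exactly the entries of grad f in Cartesian coordinates:
  ∂f/∂x = y^2
  ∂f/∂y = 2*x*y
  ∂f/∂z = 3*z^2.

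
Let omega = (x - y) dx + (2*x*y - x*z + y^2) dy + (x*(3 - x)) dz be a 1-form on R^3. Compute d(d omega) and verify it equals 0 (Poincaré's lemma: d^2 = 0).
d(d omega) = 0

Step 1: d omega = sum_{i<j} (∂f_j/∂x_i - ∂f_i/∂x_j) dx_i ∧ dx_j:
  coeff of dx ∧ dy: 2*y - z + 1
  coeff of dx ∧ dz: 3 - 2*x
  coeff of dy ∧ dz: x
Step 2: Apply d again to each 2-form coefficient. The only possible 3-form in R^3 is dx ∧ dy ∧ dz, with coefficient
  ∂(coeff of dy∧dz)/∂x - ∂(coeff of dx∧dz)/∂y + ∂(coeff of dx∧dy)/∂z
  = ∂/∂x (x) - ∂/∂y (3 - 2*x) + ∂/∂z (2*y - z + 1).
Each of these terms simplifies to sums of mixed partials that cancel in pairs. The result is 0 (by equality of mixed partials for smooth functions — Schwarz / Clairaut).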